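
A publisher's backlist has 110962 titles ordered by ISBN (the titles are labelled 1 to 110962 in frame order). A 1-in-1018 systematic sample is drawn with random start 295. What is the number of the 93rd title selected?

k = 1018
93rd selection = r + (93−1)·k = 295 + 92×1018 = 295 + 93656 = 93951

93951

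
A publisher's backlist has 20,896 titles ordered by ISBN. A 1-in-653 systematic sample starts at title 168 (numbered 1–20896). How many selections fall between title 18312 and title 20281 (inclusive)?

3

k = 653
First selection ≥ 18312: 168 + ⌈(18312−168)/653⌉·653 = 168 + 28×653 = 18452
Last selection ≤ 20281: 168 + ⌊(20281−168)/653⌋·653 = 168 + 30×653 = 19758
Count = 30 − 28 + 1 = 3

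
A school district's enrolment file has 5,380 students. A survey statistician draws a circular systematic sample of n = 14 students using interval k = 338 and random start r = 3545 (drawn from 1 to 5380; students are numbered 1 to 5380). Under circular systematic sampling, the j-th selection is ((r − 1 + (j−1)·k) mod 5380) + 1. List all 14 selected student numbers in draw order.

Selection 1: 3545
Selection 2: 3545 + 338 = 3883
Selection 3: 3883 + 338 = 4221
Selection 4: 4221 + 338 = 4559
Selection 5: 4559 + 338 = 4897
Selection 6: 4897 + 338 = 5235
Selection 7: 5235 + 338 = 5573 → 5573 − 5380 = 193
Selection 8: 193 + 338 = 531
Selection 9: 531 + 338 = 869
Selection 10: 869 + 338 = 1207
Selection 11: 1207 + 338 = 1545
Selection 12: 1545 + 338 = 1883
Selection 13: 1883 + 338 = 2221
Selection 14: 2221 + 338 = 2559

3545, 3883, 4221, 4559, 4897, 5235, 193, 531, 869, 1207, 1545, 1883, 2221, 2559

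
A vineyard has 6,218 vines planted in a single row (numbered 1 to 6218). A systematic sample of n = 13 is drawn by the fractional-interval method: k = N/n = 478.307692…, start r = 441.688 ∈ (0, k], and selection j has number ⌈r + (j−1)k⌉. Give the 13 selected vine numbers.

442, 920, 1399, 1877, 2355, 2834, 3312, 3790, 4269, 4747, 5225, 5704, 6182

j=1: r + 0k = 441.688 → ⌈·⌉ = 442
j=2: r + 1k = 919.995692… → ⌈·⌉ = 920
j=3: r + 2k = 1398.303384… → ⌈·⌉ = 1399
j=4: r + 3k = 1876.611076… → ⌈·⌉ = 1877
j=5: r + 4k = 2354.918769… → ⌈·⌉ = 2355
j=6: r + 5k = 2833.226461… → ⌈·⌉ = 2834
j=7: r + 6k = 3311.534153… → ⌈·⌉ = 3312
j=8: r + 7k = 3789.841846… → ⌈·⌉ = 3790
j=9: r + 8k = 4268.149538… → ⌈·⌉ = 4269
j=10: r + 9k = 4746.457230… → ⌈·⌉ = 4747
j=11: r + 10k = 5224.764923… → ⌈·⌉ = 5225
j=12: r + 11k = 5703.072615… → ⌈·⌉ = 5704
j=13: r + 12k = 6181.380307… → ⌈·⌉ = 6182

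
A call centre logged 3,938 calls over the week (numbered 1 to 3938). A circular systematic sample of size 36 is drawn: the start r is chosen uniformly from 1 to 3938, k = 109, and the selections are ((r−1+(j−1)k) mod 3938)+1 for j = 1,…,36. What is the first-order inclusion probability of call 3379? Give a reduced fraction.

18/1969

For each position j, as r ranges over 1…3938 the j-th selection hits every call exactly once, so call 3379 is selected for exactly 36 of the 3938 starts.
Inclusion probability = 36/3938 = 18/1969.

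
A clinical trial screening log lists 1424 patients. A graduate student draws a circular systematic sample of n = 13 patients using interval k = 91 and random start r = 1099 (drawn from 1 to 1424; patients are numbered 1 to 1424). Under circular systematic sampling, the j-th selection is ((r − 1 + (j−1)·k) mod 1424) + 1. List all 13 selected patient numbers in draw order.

1099, 1190, 1281, 1372, 39, 130, 221, 312, 403, 494, 585, 676, 767

Selection 1: 1099
Selection 2: 1099 + 91 = 1190
Selection 3: 1190 + 91 = 1281
Selection 4: 1281 + 91 = 1372
Selection 5: 1372 + 91 = 1463 → 1463 − 1424 = 39
Selection 6: 39 + 91 = 130
Selection 7: 130 + 91 = 221
Selection 8: 221 + 91 = 312
Selection 9: 312 + 91 = 403
Selection 10: 403 + 91 = 494
Selection 11: 494 + 91 = 585
Selection 12: 585 + 91 = 676
Selection 13: 676 + 91 = 767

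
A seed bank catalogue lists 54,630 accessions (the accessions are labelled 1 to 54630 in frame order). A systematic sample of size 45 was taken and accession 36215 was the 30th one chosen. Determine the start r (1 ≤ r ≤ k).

1009

k = 54630/45 = 1214
r = 36215 − (30−1)×1214 = 36215 − 35206 = 1009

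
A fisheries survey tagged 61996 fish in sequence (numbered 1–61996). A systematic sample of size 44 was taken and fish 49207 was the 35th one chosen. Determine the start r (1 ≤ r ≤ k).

k = 61996/44 = 1409
r = 49207 − (35−1)×1409 = 49207 − 47906 = 1301

1301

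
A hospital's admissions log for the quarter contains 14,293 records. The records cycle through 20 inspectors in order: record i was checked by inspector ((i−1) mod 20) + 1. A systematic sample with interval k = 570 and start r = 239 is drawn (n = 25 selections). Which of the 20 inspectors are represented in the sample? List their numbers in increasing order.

Consecutive selections differ by k = 570, so their inspector numbers differ by 570 mod 20 = 10.
gcd(570, 20) = 10, so the sample visits 20/10 = 2 distinct residues mod 20.
Start 239 is inspector 19; the inspectors hit are 9, 19.

9, 19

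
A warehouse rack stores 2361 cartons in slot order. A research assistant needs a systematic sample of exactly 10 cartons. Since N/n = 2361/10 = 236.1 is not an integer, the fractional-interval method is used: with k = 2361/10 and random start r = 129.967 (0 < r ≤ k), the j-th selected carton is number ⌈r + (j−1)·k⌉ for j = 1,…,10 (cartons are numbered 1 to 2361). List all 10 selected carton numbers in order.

j=1: r + 0k = 129.967 → ⌈·⌉ = 130
j=2: r + 1k = 366.067 → ⌈·⌉ = 367
j=3: r + 2k = 602.167 → ⌈·⌉ = 603
j=4: r + 3k = 838.267 → ⌈·⌉ = 839
j=5: r + 4k = 1074.367 → ⌈·⌉ = 1075
j=6: r + 5k = 1310.467 → ⌈·⌉ = 1311
j=7: r + 6k = 1546.567 → ⌈·⌉ = 1547
j=8: r + 7k = 1782.667 → ⌈·⌉ = 1783
j=9: r + 8k = 2018.767 → ⌈·⌉ = 2019
j=10: r + 9k = 2254.867 → ⌈·⌉ = 2255

130, 367, 603, 839, 1075, 1311, 1547, 1783, 2019, 2255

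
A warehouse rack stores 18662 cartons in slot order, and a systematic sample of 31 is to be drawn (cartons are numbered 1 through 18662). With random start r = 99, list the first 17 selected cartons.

k = N/n = 18662/31 = 602
carton 1: 99
carton 2: 99 + 602 = 701
carton 3: 701 + 602 = 1303
carton 4: 1303 + 602 = 1905
carton 5: 1905 + 602 = 2507
carton 6: 2507 + 602 = 3109
carton 7: 3109 + 602 = 3711
carton 8: 3711 + 602 = 4313
carton 9: 4313 + 602 = 4915
carton 10: 4915 + 602 = 5517
carton 11: 5517 + 602 = 6119
carton 12: 6119 + 602 = 6721
carton 13: 6721 + 602 = 7323
carton 14: 7323 + 602 = 7925
carton 15: 7925 + 602 = 8527
carton 16: 8527 + 602 = 9129
carton 17: 9129 + 602 = 9731

99, 701, 1303, 1905, 2507, 3109, 3711, 4313, 4915, 5517, 6119, 6721, 7323, 7925, 8527, 9129, 9731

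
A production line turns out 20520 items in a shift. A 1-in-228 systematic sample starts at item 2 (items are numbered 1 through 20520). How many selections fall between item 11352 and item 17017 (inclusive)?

k = 228
First selection ≥ 11352: 2 + ⌈(11352−2)/228⌉·228 = 2 + 50×228 = 11402
Last selection ≤ 17017: 2 + ⌊(17017−2)/228⌋·228 = 2 + 74×228 = 16874
Count = 74 − 50 + 1 = 25

25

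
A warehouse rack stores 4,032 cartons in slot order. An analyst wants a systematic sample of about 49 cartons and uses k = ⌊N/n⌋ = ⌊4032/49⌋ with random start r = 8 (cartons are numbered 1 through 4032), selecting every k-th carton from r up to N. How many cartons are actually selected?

50

k = ⌊4032/49⌋ = 82
Achieved size = ⌊(4032 − 8)/82⌋ + 1 = ⌊4024/82⌋ + 1 = 49 + 1 = 50
(last selection: 8 + 49×82 = 4026 ≤ 4032; next would be 4108 > 4032)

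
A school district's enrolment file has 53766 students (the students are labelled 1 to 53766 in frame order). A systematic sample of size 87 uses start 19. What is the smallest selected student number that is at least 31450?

k = 53766/87 = 618
Steps past start: ⌈(31450 − 19)/618⌉ = ⌈31431/618⌉ = 51
Selected student: 19 + 51×618 = 31537

31537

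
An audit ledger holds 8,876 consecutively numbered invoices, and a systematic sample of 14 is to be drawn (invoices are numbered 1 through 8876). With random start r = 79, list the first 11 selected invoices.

k = N/n = 8876/14 = 634
invoice 1: 79
invoice 2: 79 + 634 = 713
invoice 3: 713 + 634 = 1347
invoice 4: 1347 + 634 = 1981
invoice 5: 1981 + 634 = 2615
invoice 6: 2615 + 634 = 3249
invoice 7: 3249 + 634 = 3883
invoice 8: 3883 + 634 = 4517
invoice 9: 4517 + 634 = 5151
invoice 10: 5151 + 634 = 5785
invoice 11: 5785 + 634 = 6419

79, 713, 1347, 1981, 2615, 3249, 3883, 4517, 5151, 5785, 6419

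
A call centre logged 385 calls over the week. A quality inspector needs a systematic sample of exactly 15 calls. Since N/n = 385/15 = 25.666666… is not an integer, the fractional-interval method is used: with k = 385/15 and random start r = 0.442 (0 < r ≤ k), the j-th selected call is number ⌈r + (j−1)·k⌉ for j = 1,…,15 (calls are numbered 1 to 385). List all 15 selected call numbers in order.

1, 27, 52, 78, 104, 129, 155, 181, 206, 232, 258, 283, 309, 335, 360

j=1: r + 0k = 0.442 → ⌈·⌉ = 1
j=2: r + 1k = 26.108666… → ⌈·⌉ = 27
j=3: r + 2k = 51.775333… → ⌈·⌉ = 52
j=4: r + 3k = 77.442 → ⌈·⌉ = 78
j=5: r + 4k = 103.108666… → ⌈·⌉ = 104
j=6: r + 5k = 128.775333… → ⌈·⌉ = 129
j=7: r + 6k = 154.442 → ⌈·⌉ = 155
j=8: r + 7k = 180.108666… → ⌈·⌉ = 181
j=9: r + 8k = 205.775333… → ⌈·⌉ = 206
j=10: r + 9k = 231.442 → ⌈·⌉ = 232
j=11: r + 10k = 257.108666… → ⌈·⌉ = 258
j=12: r + 11k = 282.775333… → ⌈·⌉ = 283
j=13: r + 12k = 308.442 → ⌈·⌉ = 309
j=14: r + 13k = 334.108666… → ⌈·⌉ = 335
j=15: r + 14k = 359.775333… → ⌈·⌉ = 360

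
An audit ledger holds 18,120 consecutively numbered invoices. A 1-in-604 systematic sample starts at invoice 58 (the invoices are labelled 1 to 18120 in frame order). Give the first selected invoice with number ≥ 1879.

k = 604
Steps past start: ⌈(1879 − 58)/604⌉ = ⌈1821/604⌉ = 4
Selected invoice: 58 + 4×604 = 2474

2474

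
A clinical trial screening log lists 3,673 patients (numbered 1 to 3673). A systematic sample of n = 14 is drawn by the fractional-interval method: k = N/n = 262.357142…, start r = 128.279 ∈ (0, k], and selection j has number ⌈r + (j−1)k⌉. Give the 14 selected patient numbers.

j=1: r + 0k = 128.279 → ⌈·⌉ = 129
j=2: r + 1k = 390.636142… → ⌈·⌉ = 391
j=3: r + 2k = 652.993285… → ⌈·⌉ = 653
j=4: r + 3k = 915.350428… → ⌈·⌉ = 916
j=5: r + 4k = 1177.707571… → ⌈·⌉ = 1178
j=6: r + 5k = 1440.064714… → ⌈·⌉ = 1441
j=7: r + 6k = 1702.421857… → ⌈·⌉ = 1703
j=8: r + 7k = 1964.779 → ⌈·⌉ = 1965
j=9: r + 8k = 2227.136142… → ⌈·⌉ = 2228
j=10: r + 9k = 2489.493285… → ⌈·⌉ = 2490
j=11: r + 10k = 2751.850428… → ⌈·⌉ = 2752
j=12: r + 11k = 3014.207571… → ⌈·⌉ = 3015
j=13: r + 12k = 3276.564714… → ⌈·⌉ = 3277
j=14: r + 13k = 3538.921857… → ⌈·⌉ = 3539

129, 391, 653, 916, 1178, 1441, 1703, 1965, 2228, 2490, 2752, 3015, 3277, 3539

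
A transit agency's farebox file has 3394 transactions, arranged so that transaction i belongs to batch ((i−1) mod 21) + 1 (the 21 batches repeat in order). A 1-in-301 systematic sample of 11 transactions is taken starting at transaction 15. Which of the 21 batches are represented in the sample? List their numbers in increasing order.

Consecutive selections differ by k = 301, so their batch numbers differ by 301 mod 21 = 7.
gcd(301, 21) = 7, so the sample visits 21/7 = 3 distinct residues mod 21.
Start 15 is batch 15; the batches hit are 1, 8, 15.

1, 8, 15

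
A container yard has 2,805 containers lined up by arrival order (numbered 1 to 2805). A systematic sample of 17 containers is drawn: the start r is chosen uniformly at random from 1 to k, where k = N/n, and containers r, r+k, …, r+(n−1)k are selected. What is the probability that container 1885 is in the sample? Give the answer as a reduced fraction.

1/165

k = 2805/17 = 165.
Container 1885 is selected iff r ≡ 1885 (mod 165); exactly one such r in {1,…,165}.
Inclusion probability = 1/165.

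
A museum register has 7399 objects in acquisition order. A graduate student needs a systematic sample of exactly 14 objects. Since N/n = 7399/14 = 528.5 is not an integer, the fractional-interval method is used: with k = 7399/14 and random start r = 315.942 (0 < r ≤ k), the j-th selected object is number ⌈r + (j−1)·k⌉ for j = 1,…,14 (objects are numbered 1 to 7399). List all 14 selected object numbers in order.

j=1: r + 0k = 315.942 → ⌈·⌉ = 316
j=2: r + 1k = 844.442 → ⌈·⌉ = 845
j=3: r + 2k = 1372.942 → ⌈·⌉ = 1373
j=4: r + 3k = 1901.442 → ⌈·⌉ = 1902
j=5: r + 4k = 2429.942 → ⌈·⌉ = 2430
j=6: r + 5k = 2958.442 → ⌈·⌉ = 2959
j=7: r + 6k = 3486.942 → ⌈·⌉ = 3487
j=8: r + 7k = 4015.442 → ⌈·⌉ = 4016
j=9: r + 8k = 4543.942 → ⌈·⌉ = 4544
j=10: r + 9k = 5072.442 → ⌈·⌉ = 5073
j=11: r + 10k = 5600.942 → ⌈·⌉ = 5601
j=12: r + 11k = 6129.442 → ⌈·⌉ = 6130
j=13: r + 12k = 6657.942 → ⌈·⌉ = 6658
j=14: r + 13k = 7186.442 → ⌈·⌉ = 7187

316, 845, 1373, 1902, 2430, 2959, 3487, 4016, 4544, 5073, 5601, 6130, 6658, 7187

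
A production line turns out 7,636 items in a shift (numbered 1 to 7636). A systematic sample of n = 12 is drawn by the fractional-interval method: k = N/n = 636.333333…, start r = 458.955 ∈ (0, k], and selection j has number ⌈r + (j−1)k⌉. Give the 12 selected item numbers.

j=1: r + 0k = 458.955 → ⌈·⌉ = 459
j=2: r + 1k = 1095.288333… → ⌈·⌉ = 1096
j=3: r + 2k = 1731.621666… → ⌈·⌉ = 1732
j=4: r + 3k = 2367.955 → ⌈·⌉ = 2368
j=5: r + 4k = 3004.288333… → ⌈·⌉ = 3005
j=6: r + 5k = 3640.621666… → ⌈·⌉ = 3641
j=7: r + 6k = 4276.955 → ⌈·⌉ = 4277
j=8: r + 7k = 4913.288333… → ⌈·⌉ = 4914
j=9: r + 8k = 5549.621666… → ⌈·⌉ = 5550
j=10: r + 9k = 6185.955 → ⌈·⌉ = 6186
j=11: r + 10k = 6822.288333… → ⌈·⌉ = 6823
j=12: r + 11k = 7458.621666… → ⌈·⌉ = 7459

459, 1096, 1732, 2368, 3005, 3641, 4277, 4914, 5550, 6186, 6823, 7459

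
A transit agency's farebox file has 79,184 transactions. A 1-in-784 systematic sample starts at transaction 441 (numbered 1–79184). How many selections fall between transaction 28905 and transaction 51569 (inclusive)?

29

k = 784
First selection ≥ 28905: 441 + ⌈(28905−441)/784⌉·784 = 441 + 37×784 = 29449
Last selection ≤ 51569: 441 + ⌊(51569−441)/784⌋·784 = 441 + 65×784 = 51401
Count = 65 − 37 + 1 = 29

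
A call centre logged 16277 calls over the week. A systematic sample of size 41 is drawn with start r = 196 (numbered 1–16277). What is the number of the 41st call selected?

k = 16277/41 = 397
41st selection = r + (41−1)·k = 196 + 40×397 = 196 + 15880 = 16076

16076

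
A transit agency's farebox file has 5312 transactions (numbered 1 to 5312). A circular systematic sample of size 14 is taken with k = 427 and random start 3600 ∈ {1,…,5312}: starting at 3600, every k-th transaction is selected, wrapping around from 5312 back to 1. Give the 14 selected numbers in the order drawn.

3600, 4027, 4454, 4881, 5308, 423, 850, 1277, 1704, 2131, 2558, 2985, 3412, 3839

Selection 1: 3600
Selection 2: 3600 + 427 = 4027
Selection 3: 4027 + 427 = 4454
Selection 4: 4454 + 427 = 4881
Selection 5: 4881 + 427 = 5308
Selection 6: 5308 + 427 = 5735 → 5735 − 5312 = 423
Selection 7: 423 + 427 = 850
Selection 8: 850 + 427 = 1277
Selection 9: 1277 + 427 = 1704
Selection 10: 1704 + 427 = 2131
Selection 11: 2131 + 427 = 2558
Selection 12: 2558 + 427 = 2985
Selection 13: 2985 + 427 = 3412
Selection 14: 3412 + 427 = 3839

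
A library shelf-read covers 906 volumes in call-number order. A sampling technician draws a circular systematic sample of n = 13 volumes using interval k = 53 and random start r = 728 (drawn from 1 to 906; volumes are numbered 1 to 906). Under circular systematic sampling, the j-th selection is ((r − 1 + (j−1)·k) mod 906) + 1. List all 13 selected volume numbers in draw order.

728, 781, 834, 887, 34, 87, 140, 193, 246, 299, 352, 405, 458

Selection 1: 728
Selection 2: 728 + 53 = 781
Selection 3: 781 + 53 = 834
Selection 4: 834 + 53 = 887
Selection 5: 887 + 53 = 940 → 940 − 906 = 34
Selection 6: 34 + 53 = 87
Selection 7: 87 + 53 = 140
Selection 8: 140 + 53 = 193
Selection 9: 193 + 53 = 246
Selection 10: 246 + 53 = 299
Selection 11: 299 + 53 = 352
Selection 12: 352 + 53 = 405
Selection 13: 405 + 53 = 458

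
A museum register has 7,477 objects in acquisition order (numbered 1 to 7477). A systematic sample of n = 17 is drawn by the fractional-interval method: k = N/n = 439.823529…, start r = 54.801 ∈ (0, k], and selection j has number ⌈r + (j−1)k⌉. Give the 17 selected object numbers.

55, 495, 935, 1375, 1815, 2254, 2694, 3134, 3574, 4014, 4454, 4893, 5333, 5773, 6213, 6653, 7092

j=1: r + 0k = 54.801 → ⌈·⌉ = 55
j=2: r + 1k = 494.624529… → ⌈·⌉ = 495
j=3: r + 2k = 934.448058… → ⌈·⌉ = 935
j=4: r + 3k = 1374.271588… → ⌈·⌉ = 1375
j=5: r + 4k = 1814.095117… → ⌈·⌉ = 1815
j=6: r + 5k = 2253.918647… → ⌈·⌉ = 2254
j=7: r + 6k = 2693.742176… → ⌈·⌉ = 2694
j=8: r + 7k = 3133.565705… → ⌈·⌉ = 3134
j=9: r + 8k = 3573.389235… → ⌈·⌉ = 3574
j=10: r + 9k = 4013.212764… → ⌈·⌉ = 4014
j=11: r + 10k = 4453.036294… → ⌈·⌉ = 4454
j=12: r + 11k = 4892.859823… → ⌈·⌉ = 4893
j=13: r + 12k = 5332.683352… → ⌈·⌉ = 5333
j=14: r + 13k = 5772.506882… → ⌈·⌉ = 5773
j=15: r + 14k = 6212.330411… → ⌈·⌉ = 6213
j=16: r + 15k = 6652.153941… → ⌈·⌉ = 6653
j=17: r + 16k = 7091.977470… → ⌈·⌉ = 7092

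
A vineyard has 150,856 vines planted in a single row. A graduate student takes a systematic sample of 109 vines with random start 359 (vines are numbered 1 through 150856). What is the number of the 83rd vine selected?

113847

k = 150856/109 = 1384
83rd selection = r + (83−1)·k = 359 + 82×1384 = 359 + 113488 = 113847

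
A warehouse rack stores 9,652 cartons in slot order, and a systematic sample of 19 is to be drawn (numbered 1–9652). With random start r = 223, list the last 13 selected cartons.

3271, 3779, 4287, 4795, 5303, 5811, 6319, 6827, 7335, 7843, 8351, 8859, 9367

k = N/n = 9652/19 = 508
7th selection = 223 + 6×508 = 3271
8th: 3271 + 508 = 3779
9th: 3779 + 508 = 4287
10th: 4287 + 508 = 4795
11th: 4795 + 508 = 5303
12th: 5303 + 508 = 5811
13th: 5811 + 508 = 6319
14th: 6319 + 508 = 6827
15th: 6827 + 508 = 7335
16th: 7335 + 508 = 7843
17th: 7843 + 508 = 8351
18th: 8351 + 508 = 8859
19th: 8859 + 508 = 9367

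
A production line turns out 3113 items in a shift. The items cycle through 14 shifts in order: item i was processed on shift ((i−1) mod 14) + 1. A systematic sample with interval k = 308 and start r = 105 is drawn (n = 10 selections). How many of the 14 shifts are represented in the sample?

1

Consecutive selections differ by k = 308, so their shift numbers differ by 308 mod 14 = 0.
gcd(308, 14) = 14, so the sample visits 14/14 = 1 distinct residues mod 14.
Start 105 is shift 7; the shifts hit are 7.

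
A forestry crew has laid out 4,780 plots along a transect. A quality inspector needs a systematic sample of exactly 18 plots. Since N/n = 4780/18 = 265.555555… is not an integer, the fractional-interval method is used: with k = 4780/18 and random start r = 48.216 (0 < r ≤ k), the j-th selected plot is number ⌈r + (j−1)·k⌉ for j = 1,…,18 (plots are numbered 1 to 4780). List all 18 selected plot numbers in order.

j=1: r + 0k = 48.216 → ⌈·⌉ = 49
j=2: r + 1k = 313.771555… → ⌈·⌉ = 314
j=3: r + 2k = 579.327111… → ⌈·⌉ = 580
j=4: r + 3k = 844.882666… → ⌈·⌉ = 845
j=5: r + 4k = 1110.438222… → ⌈·⌉ = 1111
j=6: r + 5k = 1375.993777… → ⌈·⌉ = 1376
j=7: r + 6k = 1641.549333… → ⌈·⌉ = 1642
j=8: r + 7k = 1907.104888… → ⌈·⌉ = 1908
j=9: r + 8k = 2172.660444… → ⌈·⌉ = 2173
j=10: r + 9k = 2438.216 → ⌈·⌉ = 2439
j=11: r + 10k = 2703.771555… → ⌈·⌉ = 2704
j=12: r + 11k = 2969.327111… → ⌈·⌉ = 2970
j=13: r + 12k = 3234.882666… → ⌈·⌉ = 3235
j=14: r + 13k = 3500.438222… → ⌈·⌉ = 3501
j=15: r + 14k = 3765.993777… → ⌈·⌉ = 3766
j=16: r + 15k = 4031.549333… → ⌈·⌉ = 4032
j=17: r + 16k = 4297.104888… → ⌈·⌉ = 4298
j=18: r + 17k = 4562.660444… → ⌈·⌉ = 4563

49, 314, 580, 845, 1111, 1376, 1642, 1908, 2173, 2439, 2704, 2970, 3235, 3501, 3766, 4032, 4298, 4563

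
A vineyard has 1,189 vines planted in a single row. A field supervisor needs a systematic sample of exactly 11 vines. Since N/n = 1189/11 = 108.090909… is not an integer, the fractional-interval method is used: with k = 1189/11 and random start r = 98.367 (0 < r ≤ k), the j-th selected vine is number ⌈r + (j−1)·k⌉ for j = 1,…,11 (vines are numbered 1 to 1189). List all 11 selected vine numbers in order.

99, 207, 315, 423, 531, 639, 747, 856, 964, 1072, 1180

j=1: r + 0k = 98.367 → ⌈·⌉ = 99
j=2: r + 1k = 206.457909… → ⌈·⌉ = 207
j=3: r + 2k = 314.548818… → ⌈·⌉ = 315
j=4: r + 3k = 422.639727… → ⌈·⌉ = 423
j=5: r + 4k = 530.730636… → ⌈·⌉ = 531
j=6: r + 5k = 638.821545… → ⌈·⌉ = 639
j=7: r + 6k = 746.912454… → ⌈·⌉ = 747
j=8: r + 7k = 855.003363… → ⌈·⌉ = 856
j=9: r + 8k = 963.094272… → ⌈·⌉ = 964
j=10: r + 9k = 1071.185181… → ⌈·⌉ = 1072
j=11: r + 10k = 1179.276090… → ⌈·⌉ = 1180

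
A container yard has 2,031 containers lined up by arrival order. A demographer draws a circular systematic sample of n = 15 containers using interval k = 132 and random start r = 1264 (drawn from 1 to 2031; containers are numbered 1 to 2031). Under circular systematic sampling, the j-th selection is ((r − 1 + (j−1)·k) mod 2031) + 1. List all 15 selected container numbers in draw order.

1264, 1396, 1528, 1660, 1792, 1924, 25, 157, 289, 421, 553, 685, 817, 949, 1081

Selection 1: 1264
Selection 2: 1264 + 132 = 1396
Selection 3: 1396 + 132 = 1528
Selection 4: 1528 + 132 = 1660
Selection 5: 1660 + 132 = 1792
Selection 6: 1792 + 132 = 1924
Selection 7: 1924 + 132 = 2056 → 2056 − 2031 = 25
Selection 8: 25 + 132 = 157
Selection 9: 157 + 132 = 289
Selection 10: 289 + 132 = 421
Selection 11: 421 + 132 = 553
Selection 12: 553 + 132 = 685
Selection 13: 685 + 132 = 817
Selection 14: 817 + 132 = 949
Selection 15: 949 + 132 = 1081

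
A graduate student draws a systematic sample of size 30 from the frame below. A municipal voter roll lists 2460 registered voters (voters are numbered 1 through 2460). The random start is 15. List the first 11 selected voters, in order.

k = N/n = 2460/30 = 82
voter 1: 15
voter 2: 15 + 82 = 97
voter 3: 97 + 82 = 179
voter 4: 179 + 82 = 261
voter 5: 261 + 82 = 343
voter 6: 343 + 82 = 425
voter 7: 425 + 82 = 507
voter 8: 507 + 82 = 589
voter 9: 589 + 82 = 671
voter 10: 671 + 82 = 753
voter 11: 753 + 82 = 835

15, 97, 179, 261, 343, 425, 507, 589, 671, 753, 835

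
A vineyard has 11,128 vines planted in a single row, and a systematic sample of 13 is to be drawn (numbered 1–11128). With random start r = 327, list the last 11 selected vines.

k = N/n = 11128/13 = 856
3rd selection = 327 + 2×856 = 2039
4th: 2039 + 856 = 2895
5th: 2895 + 856 = 3751
6th: 3751 + 856 = 4607
7th: 4607 + 856 = 5463
8th: 5463 + 856 = 6319
9th: 6319 + 856 = 7175
10th: 7175 + 856 = 8031
11th: 8031 + 856 = 8887
12th: 8887 + 856 = 9743
13th: 9743 + 856 = 10599

2039, 2895, 3751, 4607, 5463, 6319, 7175, 8031, 8887, 9743, 10599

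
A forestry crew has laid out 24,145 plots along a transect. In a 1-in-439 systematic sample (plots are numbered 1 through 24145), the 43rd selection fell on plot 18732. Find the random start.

294

k = 439
r = 18732 − (43−1)×439 = 18732 − 18438 = 294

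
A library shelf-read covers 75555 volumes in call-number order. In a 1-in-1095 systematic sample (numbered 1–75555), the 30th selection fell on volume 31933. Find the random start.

k = 1095
r = 31933 − (30−1)×1095 = 31933 − 31755 = 178

178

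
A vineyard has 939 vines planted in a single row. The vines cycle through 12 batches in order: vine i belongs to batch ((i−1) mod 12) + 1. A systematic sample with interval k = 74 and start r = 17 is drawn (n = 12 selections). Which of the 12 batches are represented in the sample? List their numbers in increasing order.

Consecutive selections differ by k = 74, so their batch numbers differ by 74 mod 12 = 2.
gcd(74, 12) = 2, so the sample visits 12/2 = 6 distinct residues mod 12.
Start 17 is batch 5; the batches hit are 1, 3, 5, 7, 9, 11.

1, 3, 5, 7, 9, 11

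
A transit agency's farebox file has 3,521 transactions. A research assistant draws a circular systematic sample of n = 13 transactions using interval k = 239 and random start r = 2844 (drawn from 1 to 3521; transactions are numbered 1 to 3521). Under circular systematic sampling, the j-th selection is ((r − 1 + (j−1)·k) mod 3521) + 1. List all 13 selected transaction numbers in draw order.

2844, 3083, 3322, 40, 279, 518, 757, 996, 1235, 1474, 1713, 1952, 2191

Selection 1: 2844
Selection 2: 2844 + 239 = 3083
Selection 3: 3083 + 239 = 3322
Selection 4: 3322 + 239 = 3561 → 3561 − 3521 = 40
Selection 5: 40 + 239 = 279
Selection 6: 279 + 239 = 518
Selection 7: 518 + 239 = 757
Selection 8: 757 + 239 = 996
Selection 9: 996 + 239 = 1235
Selection 10: 1235 + 239 = 1474
Selection 11: 1474 + 239 = 1713
Selection 12: 1713 + 239 = 1952
Selection 13: 1952 + 239 = 2191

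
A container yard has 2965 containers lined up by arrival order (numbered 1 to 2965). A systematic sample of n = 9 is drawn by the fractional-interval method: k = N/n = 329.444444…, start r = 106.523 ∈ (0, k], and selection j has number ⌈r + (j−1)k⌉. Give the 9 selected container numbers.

107, 436, 766, 1095, 1425, 1754, 2084, 2413, 2743

j=1: r + 0k = 106.523 → ⌈·⌉ = 107
j=2: r + 1k = 435.967444… → ⌈·⌉ = 436
j=3: r + 2k = 765.411888… → ⌈·⌉ = 766
j=4: r + 3k = 1094.856333… → ⌈·⌉ = 1095
j=5: r + 4k = 1424.300777… → ⌈·⌉ = 1425
j=6: r + 5k = 1753.745222… → ⌈·⌉ = 1754
j=7: r + 6k = 2083.189666… → ⌈·⌉ = 2084
j=8: r + 7k = 2412.634111… → ⌈·⌉ = 2413
j=9: r + 8k = 2742.078555… → ⌈·⌉ = 2743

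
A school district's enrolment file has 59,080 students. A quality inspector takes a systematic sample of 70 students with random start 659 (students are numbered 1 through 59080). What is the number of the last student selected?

58895

k = 59080/70 = 844
70th selection = r + (70−1)·k = 659 + 69×844 = 659 + 58236 = 58895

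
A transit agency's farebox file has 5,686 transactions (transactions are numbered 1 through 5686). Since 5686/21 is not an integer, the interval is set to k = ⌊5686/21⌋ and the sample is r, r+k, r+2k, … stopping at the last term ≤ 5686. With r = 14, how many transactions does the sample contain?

22

k = ⌊5686/21⌋ = 270
Achieved size = ⌊(5686 − 14)/270⌋ + 1 = ⌊5672/270⌋ + 1 = 21 + 1 = 22
(last selection: 14 + 21×270 = 5684 ≤ 5686; next would be 5954 > 5686)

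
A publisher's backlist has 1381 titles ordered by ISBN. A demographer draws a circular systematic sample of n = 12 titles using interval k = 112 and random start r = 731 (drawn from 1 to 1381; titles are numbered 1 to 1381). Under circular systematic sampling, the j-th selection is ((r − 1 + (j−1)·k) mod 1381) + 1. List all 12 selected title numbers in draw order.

731, 843, 955, 1067, 1179, 1291, 22, 134, 246, 358, 470, 582

Selection 1: 731
Selection 2: 731 + 112 = 843
Selection 3: 843 + 112 = 955
Selection 4: 955 + 112 = 1067
Selection 5: 1067 + 112 = 1179
Selection 6: 1179 + 112 = 1291
Selection 7: 1291 + 112 = 1403 → 1403 − 1381 = 22
Selection 8: 22 + 112 = 134
Selection 9: 134 + 112 = 246
Selection 10: 246 + 112 = 358
Selection 11: 358 + 112 = 470
Selection 12: 470 + 112 = 582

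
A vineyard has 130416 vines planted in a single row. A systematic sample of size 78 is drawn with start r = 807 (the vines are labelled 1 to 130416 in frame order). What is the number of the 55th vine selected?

91095

k = 130416/78 = 1672
55th selection = r + (55−1)·k = 807 + 54×1672 = 807 + 90288 = 91095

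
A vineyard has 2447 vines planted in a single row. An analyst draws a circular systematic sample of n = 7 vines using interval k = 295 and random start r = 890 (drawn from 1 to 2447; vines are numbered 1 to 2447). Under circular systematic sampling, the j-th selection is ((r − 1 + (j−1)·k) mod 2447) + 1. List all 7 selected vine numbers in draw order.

890, 1185, 1480, 1775, 2070, 2365, 213

Selection 1: 890
Selection 2: 890 + 295 = 1185
Selection 3: 1185 + 295 = 1480
Selection 4: 1480 + 295 = 1775
Selection 5: 1775 + 295 = 2070
Selection 6: 2070 + 295 = 2365
Selection 7: 2365 + 295 = 2660 → 2660 − 2447 = 213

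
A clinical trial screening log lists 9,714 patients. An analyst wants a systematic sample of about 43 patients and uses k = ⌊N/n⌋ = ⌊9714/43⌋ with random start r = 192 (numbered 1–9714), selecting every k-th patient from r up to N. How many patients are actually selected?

k = ⌊9714/43⌋ = 225
Achieved size = ⌊(9714 − 192)/225⌋ + 1 = ⌊9522/225⌋ + 1 = 42 + 1 = 43
(last selection: 192 + 42×225 = 9642 ≤ 9714; next would be 9867 > 9714)

43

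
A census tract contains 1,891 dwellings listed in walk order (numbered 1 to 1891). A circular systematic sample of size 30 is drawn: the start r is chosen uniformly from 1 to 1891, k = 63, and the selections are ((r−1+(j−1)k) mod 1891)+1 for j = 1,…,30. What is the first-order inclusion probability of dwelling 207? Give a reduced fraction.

For each position j, as r ranges over 1…1891 the j-th selection hits every dwelling exactly once, so dwelling 207 is selected for exactly 30 of the 1891 starts.
Inclusion probability = 30/1891.

30/1891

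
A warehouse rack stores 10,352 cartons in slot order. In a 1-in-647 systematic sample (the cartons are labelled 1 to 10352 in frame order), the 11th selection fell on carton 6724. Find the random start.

254

k = 647
r = 6724 − (11−1)×647 = 6724 − 6470 = 254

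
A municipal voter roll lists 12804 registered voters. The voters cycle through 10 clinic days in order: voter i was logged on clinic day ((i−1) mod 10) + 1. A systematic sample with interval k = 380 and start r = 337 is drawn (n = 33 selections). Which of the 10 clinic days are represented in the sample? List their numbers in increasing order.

Consecutive selections differ by k = 380, so their clinic day numbers differ by 380 mod 10 = 0.
gcd(380, 10) = 10, so the sample visits 10/10 = 1 distinct residues mod 10.
Start 337 is clinic day 7; the clinic days hit are 7.

7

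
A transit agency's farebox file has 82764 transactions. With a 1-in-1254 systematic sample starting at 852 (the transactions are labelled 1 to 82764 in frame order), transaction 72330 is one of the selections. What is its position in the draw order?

58

k = 1254
position = (72330 − 852)/1254 + 1 = 71478/1254 + 1 = 57 + 1 = 58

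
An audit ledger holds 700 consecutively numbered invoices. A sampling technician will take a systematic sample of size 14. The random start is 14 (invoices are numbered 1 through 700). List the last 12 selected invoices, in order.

k = N/n = 700/14 = 50
3rd selection = 14 + 2×50 = 114
4th: 114 + 50 = 164
5th: 164 + 50 = 214
6th: 214 + 50 = 264
7th: 264 + 50 = 314
8th: 314 + 50 = 364
9th: 364 + 50 = 414
10th: 414 + 50 = 464
11th: 464 + 50 = 514
12th: 514 + 50 = 564
13th: 564 + 50 = 614
14th: 614 + 50 = 664

114, 164, 214, 264, 314, 364, 414, 464, 514, 564, 614, 664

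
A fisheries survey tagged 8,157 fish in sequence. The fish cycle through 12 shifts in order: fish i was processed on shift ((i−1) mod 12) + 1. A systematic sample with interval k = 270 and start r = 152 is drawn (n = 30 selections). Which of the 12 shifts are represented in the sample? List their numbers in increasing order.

Consecutive selections differ by k = 270, so their shift numbers differ by 270 mod 12 = 6.
gcd(270, 12) = 6, so the sample visits 12/6 = 2 distinct residues mod 12.
Start 152 is shift 8; the shifts hit are 2, 8.

2, 8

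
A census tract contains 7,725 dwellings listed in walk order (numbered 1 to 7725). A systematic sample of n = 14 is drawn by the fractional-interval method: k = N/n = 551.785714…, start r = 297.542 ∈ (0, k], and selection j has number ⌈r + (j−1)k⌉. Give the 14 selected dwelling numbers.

j=1: r + 0k = 297.542 → ⌈·⌉ = 298
j=2: r + 1k = 849.327714… → ⌈·⌉ = 850
j=3: r + 2k = 1401.113428… → ⌈·⌉ = 1402
j=4: r + 3k = 1952.899142… → ⌈·⌉ = 1953
j=5: r + 4k = 2504.684857… → ⌈·⌉ = 2505
j=6: r + 5k = 3056.470571… → ⌈·⌉ = 3057
j=7: r + 6k = 3608.256285… → ⌈·⌉ = 3609
j=8: r + 7k = 4160.042 → ⌈·⌉ = 4161
j=9: r + 8k = 4711.827714… → ⌈·⌉ = 4712
j=10: r + 9k = 5263.613428… → ⌈·⌉ = 5264
j=11: r + 10k = 5815.399142… → ⌈·⌉ = 5816
j=12: r + 11k = 6367.184857… → ⌈·⌉ = 6368
j=13: r + 12k = 6918.970571… → ⌈·⌉ = 6919
j=14: r + 13k = 7470.756285… → ⌈·⌉ = 7471

298, 850, 1402, 1953, 2505, 3057, 3609, 4161, 4712, 5264, 5816, 6368, 6919, 7471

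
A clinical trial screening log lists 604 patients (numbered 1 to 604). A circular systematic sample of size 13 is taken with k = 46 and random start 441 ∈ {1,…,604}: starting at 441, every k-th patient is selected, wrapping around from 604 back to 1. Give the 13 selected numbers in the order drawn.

441, 487, 533, 579, 21, 67, 113, 159, 205, 251, 297, 343, 389

Selection 1: 441
Selection 2: 441 + 46 = 487
Selection 3: 487 + 46 = 533
Selection 4: 533 + 46 = 579
Selection 5: 579 + 46 = 625 → 625 − 604 = 21
Selection 6: 21 + 46 = 67
Selection 7: 67 + 46 = 113
Selection 8: 113 + 46 = 159
Selection 9: 159 + 46 = 205
Selection 10: 205 + 46 = 251
Selection 11: 251 + 46 = 297
Selection 12: 297 + 46 = 343
Selection 13: 343 + 46 = 389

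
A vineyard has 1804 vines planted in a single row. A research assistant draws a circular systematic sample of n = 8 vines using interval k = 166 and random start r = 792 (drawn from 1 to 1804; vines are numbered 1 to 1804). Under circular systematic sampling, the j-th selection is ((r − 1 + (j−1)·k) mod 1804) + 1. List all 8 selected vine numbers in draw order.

792, 958, 1124, 1290, 1456, 1622, 1788, 150

Selection 1: 792
Selection 2: 792 + 166 = 958
Selection 3: 958 + 166 = 1124
Selection 4: 1124 + 166 = 1290
Selection 5: 1290 + 166 = 1456
Selection 6: 1456 + 166 = 1622
Selection 7: 1622 + 166 = 1788
Selection 8: 1788 + 166 = 1954 → 1954 − 1804 = 150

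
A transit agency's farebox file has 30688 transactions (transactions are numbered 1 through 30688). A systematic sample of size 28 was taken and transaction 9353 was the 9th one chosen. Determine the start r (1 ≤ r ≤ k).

k = 30688/28 = 1096
r = 9353 − (9−1)×1096 = 9353 − 8768 = 585

585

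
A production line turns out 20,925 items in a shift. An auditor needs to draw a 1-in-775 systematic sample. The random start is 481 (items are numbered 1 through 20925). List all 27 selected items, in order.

481, 1256, 2031, 2806, 3581, 4356, 5131, 5906, 6681, 7456, 8231, 9006, 9781, 10556, 11331, 12106, 12881, 13656, 14431, 15206, 15981, 16756, 17531, 18306, 19081, 19856, 20631

item 1: 481
item 2: 481 + 775 = 1256
item 3: 1256 + 775 = 2031
item 4: 2031 + 775 = 2806
item 5: 2806 + 775 = 3581
item 6: 3581 + 775 = 4356
item 7: 4356 + 775 = 5131
item 8: 5131 + 775 = 5906
item 9: 5906 + 775 = 6681
item 10: 6681 + 775 = 7456
item 11: 7456 + 775 = 8231
item 12: 8231 + 775 = 9006
item 13: 9006 + 775 = 9781
item 14: 9781 + 775 = 10556
item 15: 10556 + 775 = 11331
item 16: 11331 + 775 = 12106
item 17: 12106 + 775 = 12881
item 18: 12881 + 775 = 13656
item 19: 13656 + 775 = 14431
item 20: 14431 + 775 = 15206
item 21: 15206 + 775 = 15981
item 22: 15981 + 775 = 16756
item 23: 16756 + 775 = 17531
item 24: 17531 + 775 = 18306
item 25: 18306 + 775 = 19081
item 26: 19081 + 775 = 19856
item 27: 19856 + 775 = 20631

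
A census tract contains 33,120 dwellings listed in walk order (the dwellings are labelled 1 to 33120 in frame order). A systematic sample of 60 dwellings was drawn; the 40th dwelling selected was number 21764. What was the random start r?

k = 33120/60 = 552
r = 21764 − (40−1)×552 = 21764 − 21528 = 236

236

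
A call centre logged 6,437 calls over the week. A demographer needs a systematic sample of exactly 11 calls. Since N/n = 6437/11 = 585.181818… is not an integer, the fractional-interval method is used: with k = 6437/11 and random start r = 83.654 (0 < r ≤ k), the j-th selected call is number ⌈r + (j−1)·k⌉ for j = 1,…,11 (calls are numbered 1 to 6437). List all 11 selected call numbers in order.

84, 669, 1255, 1840, 2425, 3010, 3595, 4180, 4766, 5351, 5936

j=1: r + 0k = 83.654 → ⌈·⌉ = 84
j=2: r + 1k = 668.835818… → ⌈·⌉ = 669
j=3: r + 2k = 1254.017636… → ⌈·⌉ = 1255
j=4: r + 3k = 1839.199454… → ⌈·⌉ = 1840
j=5: r + 4k = 2424.381272… → ⌈·⌉ = 2425
j=6: r + 5k = 3009.563090… → ⌈·⌉ = 3010
j=7: r + 6k = 3594.744909… → ⌈·⌉ = 3595
j=8: r + 7k = 4179.926727… → ⌈·⌉ = 4180
j=9: r + 8k = 4765.108545… → ⌈·⌉ = 4766
j=10: r + 9k = 5350.290363… → ⌈·⌉ = 5351
j=11: r + 10k = 5935.472181… → ⌈·⌉ = 5936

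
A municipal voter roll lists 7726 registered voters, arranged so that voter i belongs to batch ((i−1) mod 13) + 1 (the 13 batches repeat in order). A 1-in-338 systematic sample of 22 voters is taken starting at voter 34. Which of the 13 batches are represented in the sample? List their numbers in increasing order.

8

Consecutive selections differ by k = 338, so their batch numbers differ by 338 mod 13 = 0.
gcd(338, 13) = 13, so the sample visits 13/13 = 1 distinct residues mod 13.
Start 34 is batch 8; the batches hit are 8.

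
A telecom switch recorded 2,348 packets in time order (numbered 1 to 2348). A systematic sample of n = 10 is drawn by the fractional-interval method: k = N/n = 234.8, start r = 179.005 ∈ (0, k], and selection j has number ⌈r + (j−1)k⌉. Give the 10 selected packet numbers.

180, 414, 649, 884, 1119, 1354, 1588, 1823, 2058, 2293

j=1: r + 0k = 179.005 → ⌈·⌉ = 180
j=2: r + 1k = 413.805 → ⌈·⌉ = 414
j=3: r + 2k = 648.605 → ⌈·⌉ = 649
j=4: r + 3k = 883.405 → ⌈·⌉ = 884
j=5: r + 4k = 1118.205 → ⌈·⌉ = 1119
j=6: r + 5k = 1353.005 → ⌈·⌉ = 1354
j=7: r + 6k = 1587.805 → ⌈·⌉ = 1588
j=8: r + 7k = 1822.605 → ⌈·⌉ = 1823
j=9: r + 8k = 2057.405 → ⌈·⌉ = 2058
j=10: r + 9k = 2292.205 → ⌈·⌉ = 2293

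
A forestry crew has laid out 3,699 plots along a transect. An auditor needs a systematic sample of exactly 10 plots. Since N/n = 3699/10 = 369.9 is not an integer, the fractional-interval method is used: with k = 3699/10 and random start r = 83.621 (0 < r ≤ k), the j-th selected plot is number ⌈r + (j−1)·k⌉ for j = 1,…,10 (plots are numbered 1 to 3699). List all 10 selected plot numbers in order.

j=1: r + 0k = 83.621 → ⌈·⌉ = 84
j=2: r + 1k = 453.521 → ⌈·⌉ = 454
j=3: r + 2k = 823.421 → ⌈·⌉ = 824
j=4: r + 3k = 1193.321 → ⌈·⌉ = 1194
j=5: r + 4k = 1563.221 → ⌈·⌉ = 1564
j=6: r + 5k = 1933.121 → ⌈·⌉ = 1934
j=7: r + 6k = 2303.021 → ⌈·⌉ = 2304
j=8: r + 7k = 2672.921 → ⌈·⌉ = 2673
j=9: r + 8k = 3042.821 → ⌈·⌉ = 3043
j=10: r + 9k = 3412.721 → ⌈·⌉ = 3413

84, 454, 824, 1194, 1564, 1934, 2304, 2673, 3043, 3413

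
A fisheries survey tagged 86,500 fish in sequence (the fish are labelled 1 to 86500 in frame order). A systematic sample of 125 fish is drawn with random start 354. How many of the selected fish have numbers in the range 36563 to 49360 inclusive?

18

k = 86500/125 = 692
First selection ≥ 36563: 354 + ⌈(36563−354)/692⌉·692 = 354 + 53×692 = 37030
Last selection ≤ 49360: 354 + ⌊(49360−354)/692⌋·692 = 354 + 70×692 = 48794
Count = 70 − 53 + 1 = 18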